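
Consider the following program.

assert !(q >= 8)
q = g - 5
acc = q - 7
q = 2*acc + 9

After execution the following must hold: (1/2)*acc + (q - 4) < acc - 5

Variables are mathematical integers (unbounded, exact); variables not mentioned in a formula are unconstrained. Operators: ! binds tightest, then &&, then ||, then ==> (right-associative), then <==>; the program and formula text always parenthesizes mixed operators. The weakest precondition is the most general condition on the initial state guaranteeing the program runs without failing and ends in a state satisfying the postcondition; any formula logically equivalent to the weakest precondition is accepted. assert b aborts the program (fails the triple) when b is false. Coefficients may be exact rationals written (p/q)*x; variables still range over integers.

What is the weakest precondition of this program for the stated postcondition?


Working backward. After the program, the postcondition (1/2)*acc + (q - 4) < acc - 5 must hold; in canonical form it is q < (1/2)*acc - 1.
Before q := 2*acc + 9: (3/2)*acc < -10
Before acc := q - 7: (3/2)*q < 1/2
Before q := g - 5: (3/2)*g < 8
Before assert !(q >= 8): (!(q >= 8)) && (3/2)*g < 8
Answer: WP = (!(q >= 8)) && (3/2)*g < 8


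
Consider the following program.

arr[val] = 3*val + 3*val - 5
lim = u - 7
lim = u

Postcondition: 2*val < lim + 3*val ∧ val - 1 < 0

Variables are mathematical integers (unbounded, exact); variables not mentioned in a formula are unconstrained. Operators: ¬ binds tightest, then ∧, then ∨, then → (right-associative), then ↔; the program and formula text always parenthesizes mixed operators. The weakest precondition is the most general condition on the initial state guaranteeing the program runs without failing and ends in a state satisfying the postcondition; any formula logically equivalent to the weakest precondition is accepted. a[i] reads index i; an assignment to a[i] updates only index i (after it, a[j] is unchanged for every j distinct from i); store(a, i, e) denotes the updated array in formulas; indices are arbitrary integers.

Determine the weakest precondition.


Working backward. After the program, the postcondition 2*val < lim + 3*val ∧ val - 1 < 0 must hold; in canonical form it is lim + val > 0 ∧ val < 1.
Before lim := u: u + val > 0 ∧ val < 1
Before lim := u - 7: u + val > 0 ∧ val < 1
Before arr[val] := 3*val + 3*val - 5: u + val > 0 ∧ val < 1
Answer: WP = u + val > 0 ∧ val < 1


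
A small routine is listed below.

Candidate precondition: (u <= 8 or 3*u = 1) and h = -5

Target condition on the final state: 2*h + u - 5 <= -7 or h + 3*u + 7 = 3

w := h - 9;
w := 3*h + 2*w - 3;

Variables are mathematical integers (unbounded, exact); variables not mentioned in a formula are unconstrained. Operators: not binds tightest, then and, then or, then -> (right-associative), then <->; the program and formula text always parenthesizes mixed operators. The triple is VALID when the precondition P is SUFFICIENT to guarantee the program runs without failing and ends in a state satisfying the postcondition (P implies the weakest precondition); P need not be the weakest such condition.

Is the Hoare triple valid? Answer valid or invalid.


Working backward. After the program, the postcondition 2*h + u - 5 <= -7 or h + 3*u + 7 = 3 must hold; in canonical form it is 2*h + u <= -2 or h + 3*u = -4.
Before w := 3*h + 2*w - 3: 2*h + u <= -2 or h + 3*u = -4
Before w := h - 9: 2*h + u <= -2 or h + 3*u = -4
The weakest precondition is 2*h + u <= -2 or h + 3*u = -4.
Check whether (u <= 8 or 3*u = 1) and h = -5 implies it.
Every state satisfying the precondition satisfies the weakest precondition: the implication holds.
Answer: valid


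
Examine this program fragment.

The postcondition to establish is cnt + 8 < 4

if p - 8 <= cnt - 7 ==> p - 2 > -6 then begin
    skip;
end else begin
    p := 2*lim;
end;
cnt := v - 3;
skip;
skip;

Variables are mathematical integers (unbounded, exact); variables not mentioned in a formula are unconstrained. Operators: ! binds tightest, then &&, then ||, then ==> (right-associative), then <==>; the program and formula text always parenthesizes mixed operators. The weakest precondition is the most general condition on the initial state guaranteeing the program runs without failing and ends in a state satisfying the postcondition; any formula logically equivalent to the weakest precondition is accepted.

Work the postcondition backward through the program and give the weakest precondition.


Working backward. After the program, the postcondition cnt + 8 < 4 must hold; in canonical form it is cnt < -4.
Before skip: cnt < -4
Before skip: cnt < -4
Before cnt := v - 3: v < -1
Then branch requires v < -1; else branch requires v < -1.
Before the if: ((p <= cnt + 1 ==> p > -4) ==> v < -1) && ((!(p <= cnt + 1 ==> p > -4)) ==> v < -1)
Answer: WP = ((p <= cnt + 1 ==> p > -4) ==> v < -1) && ((!(p <= cnt + 1 ==> p > -4)) ==> v < -1)


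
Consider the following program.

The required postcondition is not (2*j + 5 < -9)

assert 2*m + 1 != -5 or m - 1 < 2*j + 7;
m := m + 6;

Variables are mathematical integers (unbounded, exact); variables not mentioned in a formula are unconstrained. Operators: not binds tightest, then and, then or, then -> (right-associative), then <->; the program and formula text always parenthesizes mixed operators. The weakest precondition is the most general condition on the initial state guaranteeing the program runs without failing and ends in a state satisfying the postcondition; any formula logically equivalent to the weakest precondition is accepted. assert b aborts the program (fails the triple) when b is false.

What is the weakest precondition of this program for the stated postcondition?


Working backward. After the program, the postcondition not (2*j + 5 < -9) must hold; in canonical form it is not (2*j < -14).
Before m := m + 6: not (2*j < -14)
Before assert 2*m + 1 != -5 or m - 1 < 2*j + 7: (2*m != -6 or m < 2*j + 8) and (not (2*j < -14))
Answer: WP = (2*m != -6 or m < 2*j + 8) and (not (2*j < -14))


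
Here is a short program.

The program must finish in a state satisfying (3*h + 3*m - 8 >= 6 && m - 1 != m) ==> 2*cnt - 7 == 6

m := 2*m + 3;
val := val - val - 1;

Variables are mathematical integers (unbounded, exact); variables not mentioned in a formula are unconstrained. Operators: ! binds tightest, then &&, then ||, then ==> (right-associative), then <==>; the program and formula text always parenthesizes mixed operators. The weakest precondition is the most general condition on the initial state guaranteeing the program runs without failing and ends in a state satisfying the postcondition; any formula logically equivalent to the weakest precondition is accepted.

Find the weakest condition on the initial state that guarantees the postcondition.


Working backward. After the program, the postcondition (3*h + 3*m - 8 >= 6 && m - 1 != m) ==> 2*cnt - 7 == 6 must hold; in canonical form it is 3*h + 3*m >= 14 ==> 2*cnt == 13.
Before val := val - val - 1: 3*h + 3*m >= 14 ==> 2*cnt == 13
Before m := 2*m + 3: 3*h + 6*m >= 5 ==> 2*cnt == 13
Answer: WP = 3*h + 6*m >= 5 ==> 2*cnt == 13


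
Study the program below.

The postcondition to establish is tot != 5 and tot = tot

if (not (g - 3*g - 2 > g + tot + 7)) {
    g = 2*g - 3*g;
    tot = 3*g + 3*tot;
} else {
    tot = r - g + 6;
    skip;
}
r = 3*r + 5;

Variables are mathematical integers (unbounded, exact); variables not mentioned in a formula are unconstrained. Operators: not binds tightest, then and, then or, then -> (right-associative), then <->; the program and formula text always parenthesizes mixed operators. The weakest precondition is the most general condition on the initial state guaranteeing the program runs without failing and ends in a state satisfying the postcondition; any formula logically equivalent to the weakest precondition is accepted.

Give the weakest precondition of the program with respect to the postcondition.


Working backward. After the program, the postcondition tot != 5 and tot = tot must hold; in canonical form it is tot != 5.
Before r := 3*r + 5: tot != 5
Then branch requires 3*tot != 3*g + 5; else branch requires r != g - 1.
Before the if: ((not (3*g + tot < -9)) -> 3*tot != 3*g + 5) and (3*g + tot < -9 -> r != g - 1)
Answer: WP = ((not (3*g + tot < -9)) -> 3*tot != 3*g + 5) and (3*g + tot < -9 -> r != g - 1)


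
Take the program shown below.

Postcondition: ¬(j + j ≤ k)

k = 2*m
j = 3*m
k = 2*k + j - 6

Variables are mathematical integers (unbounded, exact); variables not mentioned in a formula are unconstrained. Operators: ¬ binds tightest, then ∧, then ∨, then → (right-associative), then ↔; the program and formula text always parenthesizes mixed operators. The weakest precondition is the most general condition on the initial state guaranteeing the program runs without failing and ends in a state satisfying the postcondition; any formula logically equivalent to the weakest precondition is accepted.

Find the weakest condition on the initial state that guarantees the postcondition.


Working backward. After the program, the postcondition ¬(j + j ≤ k) must hold; in canonical form it is ¬(2*j ≤ k).
Before k := 2*k + j - 6: ¬(j ≤ 2*k - 6)
Before j := 3*m: ¬(3*m ≤ 2*k - 6)
Before k := 2*m: ¬(m ≥ 6)
Answer: WP = ¬(m ≥ 6)


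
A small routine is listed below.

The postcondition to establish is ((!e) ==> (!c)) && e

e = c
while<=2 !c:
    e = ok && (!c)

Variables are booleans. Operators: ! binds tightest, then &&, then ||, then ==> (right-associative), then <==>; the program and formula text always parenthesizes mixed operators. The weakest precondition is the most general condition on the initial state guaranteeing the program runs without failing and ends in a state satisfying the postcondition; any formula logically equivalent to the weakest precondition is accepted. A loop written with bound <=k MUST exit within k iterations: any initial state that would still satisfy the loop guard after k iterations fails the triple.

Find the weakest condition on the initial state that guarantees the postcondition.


Working backward. After the program, ((!e) ==> (!c)) && e must hold.
Before the loop (bound <=2), unroll the exhaustion recursion (WP_0 = exit-now case; WP_j = one more guarded iteration, up to j = 2):
  WP_0: c && ((!e) ==> (!c)) && e
  WP_1: c && (c ==> (((!e) ==> (!c)) && e))
  WP_2: ((!c) ==> (c && (c ==> (((!(ok && (!c))) ==> (!c)) && ok && (!c))))) && (c ==> (((!e) ==> (!c)) && e))
So before the loop: ((!c) ==> (c && (c ==> (((!(ok && (!c))) ==> (!c)) && ok && (!c))))) && (c ==> (((!e) ==> (!c)) && e))
Before e := c: (!c) ==> (c && (c ==> (((!(ok && (!c))) ==> (!c)) && ok && (!c))))
Answer: WP = (!c) ==> (c && (c ==> (((!(ok && (!c))) ==> (!c)) && ok && (!c))))


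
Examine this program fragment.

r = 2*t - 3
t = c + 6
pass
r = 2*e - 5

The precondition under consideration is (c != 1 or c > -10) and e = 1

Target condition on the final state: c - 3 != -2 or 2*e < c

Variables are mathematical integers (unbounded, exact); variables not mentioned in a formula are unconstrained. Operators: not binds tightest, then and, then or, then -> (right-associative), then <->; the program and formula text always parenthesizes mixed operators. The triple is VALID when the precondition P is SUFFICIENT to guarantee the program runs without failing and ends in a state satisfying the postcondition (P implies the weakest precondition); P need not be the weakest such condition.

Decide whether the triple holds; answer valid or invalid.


Working backward. After the program, the postcondition c - 3 != -2 or 2*e < c must hold; in canonical form it is c != 1 or 2*e < c.
Before r := 2*e - 5: c != 1 or 2*e < c
Before skip: c != 1 or 2*e < c
Before t := c + 6: c != 1 or 2*e < c
Before r := 2*t - 3: c != 1 or 2*e < c
The weakest precondition is c != 1 or 2*e < c.
Check whether (c != 1 or c > -10) and e = 1 implies it.
Countermodel: at the initial state c = 1, e = 1, the precondition holds but the weakest precondition fails.
Answer: invalid


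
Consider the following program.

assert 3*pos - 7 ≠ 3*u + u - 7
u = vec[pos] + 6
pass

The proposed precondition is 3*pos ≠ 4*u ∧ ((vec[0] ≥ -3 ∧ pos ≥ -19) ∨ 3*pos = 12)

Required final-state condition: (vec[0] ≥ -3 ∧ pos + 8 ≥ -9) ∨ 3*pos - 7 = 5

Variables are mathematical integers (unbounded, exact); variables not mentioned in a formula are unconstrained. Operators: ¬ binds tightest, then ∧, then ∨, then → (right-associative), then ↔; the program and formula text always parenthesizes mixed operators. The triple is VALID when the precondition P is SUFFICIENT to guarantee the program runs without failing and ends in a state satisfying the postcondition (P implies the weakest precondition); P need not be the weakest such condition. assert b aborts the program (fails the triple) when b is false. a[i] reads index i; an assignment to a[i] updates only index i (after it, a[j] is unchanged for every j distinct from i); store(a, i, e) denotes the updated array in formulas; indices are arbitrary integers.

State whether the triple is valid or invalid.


Working backward. After the program, the postcondition (vec[0] ≥ -3 ∧ pos + 8 ≥ -9) ∨ 3*pos - 7 = 5 must hold; in canonical form it is (vec[0] ≥ -3 ∧ pos ≥ -17) ∨ 3*pos = 12.
Before skip: (vec[0] ≥ -3 ∧ pos ≥ -17) ∨ 3*pos = 12
Before u := vec[pos] + 6: (vec[0] ≥ -3 ∧ pos ≥ -17) ∨ 3*pos = 12
Before assert 3*pos - 7 ≠ 3*u + u - 7: 3*pos ≠ 4*u ∧ ((vec[0] ≥ -3 ∧ pos ≥ -17) ∨ 3*pos = 12)
The weakest precondition is 3*pos ≠ 4*u ∧ ((vec[0] ≥ -3 ∧ pos ≥ -17) ∨ 3*pos = 12).
Check whether 3*pos ≠ 4*u ∧ ((vec[0] ≥ -3 ∧ pos ≥ -19) ∨ 3*pos = 12) implies it.
Countermodel: at the initial state pos = -18, u = 0, vec = {[0] = -3, elsewhere -3}, the precondition holds but the weakest precondition fails.
Answer: invalid


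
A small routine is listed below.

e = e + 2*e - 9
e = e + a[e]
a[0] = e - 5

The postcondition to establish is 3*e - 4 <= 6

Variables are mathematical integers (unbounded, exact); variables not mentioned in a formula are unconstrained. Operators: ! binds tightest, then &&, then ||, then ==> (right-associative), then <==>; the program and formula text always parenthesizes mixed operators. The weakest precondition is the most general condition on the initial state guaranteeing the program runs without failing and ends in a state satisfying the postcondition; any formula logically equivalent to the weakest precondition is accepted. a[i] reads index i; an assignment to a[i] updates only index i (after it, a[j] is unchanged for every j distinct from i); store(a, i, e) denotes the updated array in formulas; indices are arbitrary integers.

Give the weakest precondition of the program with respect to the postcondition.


Working backward. After the program, the postcondition 3*e - 4 <= 6 must hold; in canonical form it is 3*e <= 10.
Before a[0] := e - 5: 3*e <= 10
Before e := e + a[e]: 3*a[e] + 3*e <= 10
Before e := e + 2*e - 9: 3*a[3*e - 9] + 9*e <= 37
Answer: WP = 3*a[3*e - 9] + 9*e <= 37


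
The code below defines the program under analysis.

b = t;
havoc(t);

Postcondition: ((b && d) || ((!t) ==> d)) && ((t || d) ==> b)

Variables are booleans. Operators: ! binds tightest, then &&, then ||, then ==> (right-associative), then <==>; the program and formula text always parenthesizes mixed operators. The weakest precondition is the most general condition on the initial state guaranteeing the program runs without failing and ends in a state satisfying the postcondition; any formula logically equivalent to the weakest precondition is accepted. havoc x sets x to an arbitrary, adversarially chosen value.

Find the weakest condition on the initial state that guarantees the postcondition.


Working backward. After the program, ((b && d) || ((!t) ==> d)) && ((t || d) ==> b) must hold.
Before havoc t: b && ((b && d) || d) && (d ==> b)
Before b := t: t && ((t && d) || d) && (d ==> t)
Answer: WP = t && ((t && d) || d) && (d ==> t)


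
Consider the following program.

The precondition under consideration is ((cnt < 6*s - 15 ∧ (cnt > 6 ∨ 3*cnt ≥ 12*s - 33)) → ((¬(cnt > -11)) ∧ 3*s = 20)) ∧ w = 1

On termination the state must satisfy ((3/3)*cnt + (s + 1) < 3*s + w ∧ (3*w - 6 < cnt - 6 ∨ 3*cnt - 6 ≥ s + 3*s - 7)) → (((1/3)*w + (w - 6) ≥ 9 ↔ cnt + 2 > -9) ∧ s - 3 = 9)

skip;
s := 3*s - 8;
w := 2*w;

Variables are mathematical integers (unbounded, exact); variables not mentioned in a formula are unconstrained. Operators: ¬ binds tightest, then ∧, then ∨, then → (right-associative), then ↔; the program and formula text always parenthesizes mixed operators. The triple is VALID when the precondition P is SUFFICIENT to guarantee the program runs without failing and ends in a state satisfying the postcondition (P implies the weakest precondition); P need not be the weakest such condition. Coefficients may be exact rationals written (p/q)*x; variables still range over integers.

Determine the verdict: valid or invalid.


Working backward. After the program, the postcondition ((3/3)*cnt + (s + 1) < 3*s + w ∧ (3*w - 6 < cnt - 6 ∨ 3*cnt - 6 ≥ s + 3*s - 7)) → (((1/3)*w + (w - 6) ≥ 9 ↔ cnt + 2 > -9) ∧ s - 3 = 9) must hold; in canonical form it is (cnt < 2*s + w - 1 ∧ (3*w < cnt ∨ 3*cnt ≥ 4*s - 1)) → (((4/3)*w ≥ 15 ↔ cnt > -11) ∧ s = 12).
Before w := 2*w: (cnt < 2*s + 2*w - 1 ∧ (6*w < cnt ∨ 3*cnt ≥ 4*s - 1)) → (((8/3)*w ≥ 15 ↔ cnt > -11) ∧ s = 12)
Before s := 3*s - 8: (cnt < 6*s + 2*w - 17 ∧ (6*w < cnt ∨ 3*cnt ≥ 12*s - 33)) → (((8/3)*w ≥ 15 ↔ cnt > -11) ∧ 3*s = 20)
Before skip: (cnt < 6*s + 2*w - 17 ∧ (6*w < cnt ∨ 3*cnt ≥ 12*s - 33)) → (((8/3)*w ≥ 15 ↔ cnt > -11) ∧ 3*s = 20)
The weakest precondition is (cnt < 6*s + 2*w - 17 ∧ (6*w < cnt ∨ 3*cnt ≥ 12*s - 33)) → (((8/3)*w ≥ 15 ↔ cnt > -11) ∧ 3*s = 20).
Check whether ((cnt < 6*s - 15 ∧ (cnt > 6 ∨ 3*cnt ≥ 12*s - 33)) → ((¬(cnt > -11)) ∧ 3*s = 20)) ∧ w = 1 implies it.
Every state satisfying the precondition satisfies the weakest precondition: the implication holds.
Answer: valid


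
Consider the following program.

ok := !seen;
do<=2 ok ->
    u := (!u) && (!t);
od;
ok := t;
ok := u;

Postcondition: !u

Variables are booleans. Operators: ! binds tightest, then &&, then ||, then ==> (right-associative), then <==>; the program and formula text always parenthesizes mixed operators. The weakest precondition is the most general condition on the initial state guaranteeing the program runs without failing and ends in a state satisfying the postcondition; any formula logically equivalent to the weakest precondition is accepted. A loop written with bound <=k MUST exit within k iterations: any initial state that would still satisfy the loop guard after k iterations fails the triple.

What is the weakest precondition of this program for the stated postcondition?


Working backward. After the program, !u must hold.
Before ok := u: !u
Before ok := t: !u
Before the loop (bound <=2), unroll the exhaustion recursion (WP_0 = exit-now case; WP_j = one more guarded iteration, up to j = 2):
  WP_0: (!ok) && (!u)
  WP_1: (ok ==> ((!ok) && (!((!u) && (!t))))) && ((!ok) ==> (!u))
  WP_2: (ok ==> ((ok ==> ((!ok) && (!((!((!u) && (!t))) && (!t))))) && ((!ok) ==> (!((!u) && (!t)))))) && ((!ok) ==> (!u))
So before the loop: (ok ==> ((ok ==> ((!ok) && (!((!((!u) && (!t))) && (!t))))) && ((!ok) ==> (!((!u) && (!t)))))) && ((!ok) ==> (!u))
Before ok := !seen: ((!seen) ==> (((!seen) ==> (seen && (!((!((!u) && (!t))) && (!t))))) && (seen ==> (!((!u) && (!t)))))) && (seen ==> (!u))
Answer: WP = ((!seen) ==> (((!seen) ==> (seen && (!((!((!u) && (!t))) && (!t))))) && (seen ==> (!((!u) && (!t)))))) && (seen ==> (!u))


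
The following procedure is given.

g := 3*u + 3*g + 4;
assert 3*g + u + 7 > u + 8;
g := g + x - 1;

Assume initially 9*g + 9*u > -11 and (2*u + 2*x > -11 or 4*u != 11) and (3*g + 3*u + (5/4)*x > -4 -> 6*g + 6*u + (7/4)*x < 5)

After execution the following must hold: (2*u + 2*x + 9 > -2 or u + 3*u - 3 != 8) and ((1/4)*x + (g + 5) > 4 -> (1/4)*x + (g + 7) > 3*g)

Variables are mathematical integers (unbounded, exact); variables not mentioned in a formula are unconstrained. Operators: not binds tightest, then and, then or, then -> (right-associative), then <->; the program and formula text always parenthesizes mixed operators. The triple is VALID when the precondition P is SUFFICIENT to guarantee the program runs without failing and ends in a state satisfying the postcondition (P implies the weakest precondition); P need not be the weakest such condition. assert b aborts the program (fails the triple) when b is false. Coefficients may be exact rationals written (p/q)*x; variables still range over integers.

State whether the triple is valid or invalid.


Working backward. After the program, the postcondition (2*u + 2*x + 9 > -2 or u + 3*u - 3 != 8) and ((1/4)*x + (g + 5) > 4 -> (1/4)*x + (g + 7) > 3*g) must hold; in canonical form it is (2*u + 2*x > -11 or 4*u != 11) and (g + (1/4)*x > -1 -> (1/4)*x > 2*g - 7).
Before g := g + x - 1: (2*u + 2*x > -11 or 4*u != 11) and (g + (5/4)*x > 0 -> 2*g + (7/4)*x < 9)
Before assert 3*g + u + 7 > u + 8: 3*g > 1 and (2*u + 2*x > -11 or 4*u != 11) and (g + (5/4)*x > 0 -> 2*g + (7/4)*x < 9)
Before g := 3*u + 3*g + 4: 9*g + 9*u > -11 and (2*u + 2*x > -11 or 4*u != 11) and (3*g + 3*u + (5/4)*x > -4 -> 6*g + 6*u + (7/4)*x < 1)
The weakest precondition is 9*g + 9*u > -11 and (2*u + 2*x > -11 or 4*u != 11) and (3*g + 3*u + (5/4)*x > -4 -> 6*g + 6*u + (7/4)*x < 1).
Check whether 9*g + 9*u > -11 and (2*u + 2*x > -11 or 4*u != 11) and (3*g + 3*u + (5/4)*x > -4 -> 6*g + 6*u + (7/4)*x < 5) implies it.
Countermodel: at the initial state g = 0, u = -1, x = 4, the precondition holds but the weakest precondition fails.
Answer: invalid


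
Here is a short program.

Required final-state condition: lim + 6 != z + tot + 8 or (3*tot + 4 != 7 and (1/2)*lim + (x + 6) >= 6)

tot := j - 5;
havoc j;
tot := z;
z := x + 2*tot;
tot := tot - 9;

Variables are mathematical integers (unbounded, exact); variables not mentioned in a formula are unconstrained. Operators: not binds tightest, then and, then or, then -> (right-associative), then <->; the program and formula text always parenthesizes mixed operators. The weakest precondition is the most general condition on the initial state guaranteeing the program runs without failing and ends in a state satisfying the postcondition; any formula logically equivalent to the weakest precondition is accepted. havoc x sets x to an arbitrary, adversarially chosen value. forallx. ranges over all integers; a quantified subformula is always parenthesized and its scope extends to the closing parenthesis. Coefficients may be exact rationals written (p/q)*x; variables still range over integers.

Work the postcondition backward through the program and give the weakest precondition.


Working backward. After the program, the postcondition lim + 6 != z + tot + 8 or (3*tot + 4 != 7 and (1/2)*lim + (x + 6) >= 6) must hold; in canonical form it is lim != tot + z + 2 or (3*tot != 3 and (1/2)*lim + x >= 0).
Before tot := tot - 9: lim != tot + z - 7 or (3*tot != 30 and (1/2)*lim + x >= 0)
Before z := x + 2*tot: lim != 3*tot + x - 7 or (3*tot != 30 and (1/2)*lim + x >= 0)
Before tot := z: lim != x + 3*z - 7 or (3*z != 30 and (1/2)*lim + x >= 0)
Before havoc j: lim != x + 3*z - 7 or (3*z != 30 and (1/2)*lim + x >= 0)
Before tot := j - 5: lim != x + 3*z - 7 or (3*z != 30 and (1/2)*lim + x >= 0)
Answer: WP = lim != x + 3*z - 7 or (3*z != 30 and (1/2)*lim + x >= 0)


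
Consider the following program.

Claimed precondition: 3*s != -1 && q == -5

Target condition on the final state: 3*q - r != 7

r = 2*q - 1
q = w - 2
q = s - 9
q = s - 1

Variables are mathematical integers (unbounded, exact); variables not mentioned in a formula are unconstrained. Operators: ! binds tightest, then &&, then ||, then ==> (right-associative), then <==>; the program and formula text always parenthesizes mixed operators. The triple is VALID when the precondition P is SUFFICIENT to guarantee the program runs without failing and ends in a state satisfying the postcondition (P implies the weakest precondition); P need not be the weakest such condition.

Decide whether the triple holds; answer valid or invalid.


Working backward. After the program, the postcondition 3*q - r != 7 must hold; in canonical form it is 3*q != r + 7.
Before q := s - 1: 3*s != r + 10
Before q := s - 9: 3*s != r + 10
Before q := w - 2: 3*s != r + 10
Before r := 2*q - 1: 3*s != 2*q + 9
The weakest precondition is 3*s != 2*q + 9.
Check whether 3*s != -1 && q == -5 implies it.
Every state satisfying the precondition satisfies the weakest precondition: the implication holds.
Answer: valid


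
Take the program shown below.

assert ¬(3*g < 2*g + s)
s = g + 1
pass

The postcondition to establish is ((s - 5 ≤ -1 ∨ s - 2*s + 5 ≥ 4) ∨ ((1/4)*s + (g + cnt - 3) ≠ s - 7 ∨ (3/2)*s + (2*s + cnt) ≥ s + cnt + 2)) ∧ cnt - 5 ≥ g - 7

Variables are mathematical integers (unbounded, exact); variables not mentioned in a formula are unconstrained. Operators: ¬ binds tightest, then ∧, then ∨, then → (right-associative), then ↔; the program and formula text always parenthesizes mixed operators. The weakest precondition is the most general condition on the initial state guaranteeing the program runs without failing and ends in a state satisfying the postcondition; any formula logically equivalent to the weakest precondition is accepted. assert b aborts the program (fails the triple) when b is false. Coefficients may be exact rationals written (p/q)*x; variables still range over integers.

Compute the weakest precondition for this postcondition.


Working backward. After the program, the postcondition ((s - 5 ≤ -1 ∨ s - 2*s + 5 ≥ 4) ∨ ((1/4)*s + (g + cnt - 3) ≠ s - 7 ∨ (3/2)*s + (2*s + cnt) ≥ s + cnt + 2)) ∧ cnt - 5 ≥ g - 7 must hold; in canonical form it is (s ≤ 4 ∨ s ≤ 1 ∨ cnt + g ≠ (3/4)*s - 4 ∨ (5/2)*s ≥ 2) ∧ cnt ≥ g - 2.
Before skip: (s ≤ 4 ∨ s ≤ 1 ∨ cnt + g ≠ (3/4)*s - 4 ∨ (5/2)*s ≥ 2) ∧ cnt ≥ g - 2
Before s := g + 1: (g ≤ 3 ∨ g ≤ 0 ∨ cnt + (1/4)*g ≠ -13/4 ∨ (5/2)*g ≥ -1/2) ∧ cnt ≥ g - 2
Before assert ¬(3*g < 2*g + s): (¬(g < s)) ∧ (g ≤ 3 ∨ g ≤ 0 ∨ cnt + (1/4)*g ≠ -13/4 ∨ (5/2)*g ≥ -1/2) ∧ cnt ≥ g - 2
Answer: WP = (¬(g < s)) ∧ (g ≤ 3 ∨ g ≤ 0 ∨ cnt + (1/4)*g ≠ -13/4 ∨ (5/2)*g ≥ -1/2) ∧ cnt ≥ g - 2


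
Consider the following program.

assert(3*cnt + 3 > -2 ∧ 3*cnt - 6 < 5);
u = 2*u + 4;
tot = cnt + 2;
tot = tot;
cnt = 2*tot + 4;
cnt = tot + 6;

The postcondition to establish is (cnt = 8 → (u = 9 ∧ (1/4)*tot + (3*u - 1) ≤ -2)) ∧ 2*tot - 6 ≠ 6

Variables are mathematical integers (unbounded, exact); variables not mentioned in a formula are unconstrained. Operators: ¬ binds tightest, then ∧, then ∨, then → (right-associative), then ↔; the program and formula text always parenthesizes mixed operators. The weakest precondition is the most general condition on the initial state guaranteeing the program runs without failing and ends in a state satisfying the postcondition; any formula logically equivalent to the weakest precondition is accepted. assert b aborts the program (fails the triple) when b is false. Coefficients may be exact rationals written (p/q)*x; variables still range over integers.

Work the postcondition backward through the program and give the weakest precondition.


Working backward. After the program, the postcondition (cnt = 8 → (u = 9 ∧ (1/4)*tot + (3*u - 1) ≤ -2)) ∧ 2*tot - 6 ≠ 6 must hold; in canonical form it is (cnt = 8 → (u = 9 ∧ (1/4)*tot + 3*u ≤ -1)) ∧ 2*tot ≠ 12.
Before cnt := tot + 6: (tot = 2 → (u = 9 ∧ (1/4)*tot + 3*u ≤ -1)) ∧ 2*tot ≠ 12
Before cnt := 2*tot + 4: (tot = 2 → (u = 9 ∧ (1/4)*tot + 3*u ≤ -1)) ∧ 2*tot ≠ 12
Before tot := tot: (tot = 2 → (u = 9 ∧ (1/4)*tot + 3*u ≤ -1)) ∧ 2*tot ≠ 12
Before tot := cnt + 2: (cnt = 0 → (u = 9 ∧ (1/4)*cnt + 3*u ≤ -3/2)) ∧ 2*cnt ≠ 8
Before u := 2*u + 4: (cnt = 0 → (2*u = 5 ∧ (1/4)*cnt + 6*u ≤ -27/2)) ∧ 2*cnt ≠ 8
Before assert 3*cnt + 3 > -2 ∧ 3*cnt - 6 < 5: 3*cnt > -5 ∧ 3*cnt < 11 ∧ (cnt = 0 → (2*u = 5 ∧ (1/4)*cnt + 6*u ≤ -27/2)) ∧ 2*cnt ≠ 8
Answer: WP = 3*cnt > -5 ∧ 3*cnt < 11 ∧ (cnt = 0 → (2*u = 5 ∧ (1/4)*cnt + 6*u ≤ -27/2)) ∧ 2*cnt ≠ 8


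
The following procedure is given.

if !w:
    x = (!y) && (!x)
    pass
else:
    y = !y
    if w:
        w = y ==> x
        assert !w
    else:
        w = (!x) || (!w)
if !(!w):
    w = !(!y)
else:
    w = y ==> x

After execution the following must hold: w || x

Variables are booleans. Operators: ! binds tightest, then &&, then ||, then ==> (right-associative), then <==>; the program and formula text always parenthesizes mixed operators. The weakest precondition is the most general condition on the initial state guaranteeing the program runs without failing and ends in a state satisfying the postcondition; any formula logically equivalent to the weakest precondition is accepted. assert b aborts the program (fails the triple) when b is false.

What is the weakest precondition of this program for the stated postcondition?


Working backward. After the program, w || x must hold.
Then branch requires y || x; else branch requires (y ==> x) || x.
Before the if: (w ==> (y || x)) && ((!w) ==> ((y ==> x) || x))
Then branch requires (w ==> (y || ((!y) && (!x)))) && ((!w) ==> ((y ==> ((!y) && (!x))) || ((!y) && (!x)))); else branch requires (w ==> ((!((!y) ==> x)) && (((!y) ==> x) ==> ((!y) || x)) && ((!((!y) ==> x)) ==> (((!y) ==> x) || x)))) && ((!w) ==> ((((!x) || (!w)) ==> ((!y) || x)) && ((!((!x) || (!w))) ==> (((!y) ==> x) || x)))).
Before the if: ((!w) ==> ((w ==> (y || ((!y) && (!x)))) && ((!w) ==> ((y ==> ((!y) && (!x))) || ((!y) && (!x)))))) && (w ==> ((w ==> ((!((!y) ==> x)) && (((!y) ==> x) ==> ((!y) || x)) && ((!((!y) ==> x)) ==> (((!y) ==> x) || x)))) && ((!w) ==> ((((!x) || (!w)) ==> ((!y) || x)) && ((!((!x) || (!w))) ==> (((!y) ==> x) || x))))))
Answer: WP = ((!w) ==> ((w ==> (y || ((!y) && (!x)))) && ((!w) ==> ((y ==> ((!y) && (!x))) || ((!y) && (!x)))))) && (w ==> ((w ==> ((!((!y) ==> x)) && (((!y) ==> x) ==> ((!y) || x)) && ((!((!y) ==> x)) ==> (((!y) ==> x) || x)))) && ((!w) ==> ((((!x) || (!w)) ==> ((!y) || x)) && ((!((!x) || (!w))) ==> (((!y) ==> x) || x))))))


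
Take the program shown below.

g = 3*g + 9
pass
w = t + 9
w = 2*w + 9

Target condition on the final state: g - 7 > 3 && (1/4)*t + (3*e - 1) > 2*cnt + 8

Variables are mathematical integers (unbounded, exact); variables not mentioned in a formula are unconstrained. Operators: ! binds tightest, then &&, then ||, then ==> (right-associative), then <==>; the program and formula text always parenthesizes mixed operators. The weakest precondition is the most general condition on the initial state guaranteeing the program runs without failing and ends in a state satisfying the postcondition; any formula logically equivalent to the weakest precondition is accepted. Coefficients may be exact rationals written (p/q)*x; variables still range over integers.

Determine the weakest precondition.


Working backward. After the program, the postcondition g - 7 > 3 && (1/4)*t + (3*e - 1) > 2*cnt + 8 must hold; in canonical form it is g > 10 && 3*e + (1/4)*t > 2*cnt + 9.
Before w := 2*w + 9: g > 10 && 3*e + (1/4)*t > 2*cnt + 9
Before w := t + 9: g > 10 && 3*e + (1/4)*t > 2*cnt + 9
Before skip: g > 10 && 3*e + (1/4)*t > 2*cnt + 9
Before g := 3*g + 9: 3*g > 1 && 3*e + (1/4)*t > 2*cnt + 9
Answer: WP = 3*g > 1 && 3*e + (1/4)*t > 2*cnt + 9


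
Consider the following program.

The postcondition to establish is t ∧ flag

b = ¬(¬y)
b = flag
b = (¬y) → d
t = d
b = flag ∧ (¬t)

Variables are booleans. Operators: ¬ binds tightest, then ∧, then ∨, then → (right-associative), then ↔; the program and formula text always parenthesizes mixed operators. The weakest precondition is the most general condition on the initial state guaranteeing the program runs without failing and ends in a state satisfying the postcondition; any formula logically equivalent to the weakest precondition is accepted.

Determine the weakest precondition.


Working backward. After the program, t ∧ flag must hold.
Before b := flag ∧ (¬t): t ∧ flag
Before t := d: d ∧ flag
Before b := (¬y) → d: d ∧ flag
Before b := flag: d ∧ flag
Before b := ¬(¬y): d ∧ flag
Answer: WP = d ∧ flag


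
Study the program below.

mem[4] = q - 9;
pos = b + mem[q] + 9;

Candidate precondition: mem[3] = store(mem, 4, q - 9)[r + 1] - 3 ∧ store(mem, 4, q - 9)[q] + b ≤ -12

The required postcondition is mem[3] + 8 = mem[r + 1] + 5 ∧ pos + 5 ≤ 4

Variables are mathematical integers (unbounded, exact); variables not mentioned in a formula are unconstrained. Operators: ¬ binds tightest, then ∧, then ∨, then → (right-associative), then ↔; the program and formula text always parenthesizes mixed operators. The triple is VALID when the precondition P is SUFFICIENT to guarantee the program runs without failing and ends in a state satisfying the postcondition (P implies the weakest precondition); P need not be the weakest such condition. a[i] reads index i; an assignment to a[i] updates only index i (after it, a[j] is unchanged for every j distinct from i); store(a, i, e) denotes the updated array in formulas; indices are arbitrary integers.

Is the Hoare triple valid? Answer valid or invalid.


Working backward. After the program, the postcondition mem[3] + 8 = mem[r + 1] + 5 ∧ pos + 5 ≤ 4 must hold; in canonical form it is mem[3] = mem[r + 1] - 3 ∧ pos ≤ -1.
Before pos := b + mem[q] + 9: mem[3] = mem[r + 1] - 3 ∧ mem[q] + b ≤ -10
Before mem[4] := q - 9: mem[3] = store(mem, 4, q - 9)[r + 1] - 3 ∧ store(mem, 4, q - 9)[q] + b ≤ -10
The weakest precondition is mem[3] = store(mem, 4, q - 9)[r + 1] - 3 ∧ store(mem, 4, q - 9)[q] + b ≤ -10.
Check whether mem[3] = store(mem, 4, q - 9)[r + 1] - 3 ∧ store(mem, 4, q - 9)[q] + b ≤ -12 implies it.
Every state satisfying the precondition satisfies the weakest precondition: the implication holds.
Answer: valid


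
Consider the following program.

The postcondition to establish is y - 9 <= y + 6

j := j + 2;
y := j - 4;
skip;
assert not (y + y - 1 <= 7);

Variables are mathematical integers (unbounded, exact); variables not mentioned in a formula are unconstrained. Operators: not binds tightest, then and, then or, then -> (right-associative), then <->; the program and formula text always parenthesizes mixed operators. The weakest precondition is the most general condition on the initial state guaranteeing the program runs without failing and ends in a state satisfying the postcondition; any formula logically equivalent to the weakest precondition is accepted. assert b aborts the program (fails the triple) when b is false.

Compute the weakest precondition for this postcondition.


Working backward. After the program, the postcondition y - 9 <= y + 6 must hold; in canonical form it is true.
Before assert not (y + y - 1 <= 7): not (2*y <= 8)
Before skip: not (2*y <= 8)
Before y := j - 4: not (2*j <= 16)
Before j := j + 2: not (2*j <= 12)
Answer: WP = not (2*j <= 12)


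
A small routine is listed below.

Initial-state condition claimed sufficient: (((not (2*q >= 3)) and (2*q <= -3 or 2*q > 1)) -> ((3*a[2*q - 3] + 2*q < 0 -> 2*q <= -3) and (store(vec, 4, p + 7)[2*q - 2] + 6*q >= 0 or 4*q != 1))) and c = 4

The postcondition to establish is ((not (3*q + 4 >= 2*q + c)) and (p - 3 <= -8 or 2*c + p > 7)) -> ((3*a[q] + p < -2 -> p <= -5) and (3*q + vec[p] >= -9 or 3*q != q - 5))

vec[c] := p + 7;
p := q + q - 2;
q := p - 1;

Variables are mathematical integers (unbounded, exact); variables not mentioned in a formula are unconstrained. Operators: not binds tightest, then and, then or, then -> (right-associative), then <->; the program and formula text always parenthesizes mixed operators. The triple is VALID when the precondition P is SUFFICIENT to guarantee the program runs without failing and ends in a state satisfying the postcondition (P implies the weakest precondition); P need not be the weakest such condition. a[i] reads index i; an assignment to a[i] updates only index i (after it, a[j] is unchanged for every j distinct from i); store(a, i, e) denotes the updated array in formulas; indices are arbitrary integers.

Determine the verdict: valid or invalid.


Working backward. After the program, the postcondition ((not (3*q + 4 >= 2*q + c)) and (p - 3 <= -8 or 2*c + p > 7)) -> ((3*a[q] + p < -2 -> p <= -5) and (3*q + vec[p] >= -9 or 3*q != q - 5)) must hold; in canonical form it is ((not (q >= c - 4)) and (p <= -5 or 2*c + p > 7)) -> ((3*a[q] + p < -2 -> p <= -5) and (vec[p] + 3*q >= -9 or 2*q != -5)).
Before q := p - 1: ((not (p >= c - 3)) and (p <= -5 or 2*c + p > 7)) -> ((3*a[p - 1] + p < -2 -> p <= -5) and (vec[p] + 3*p >= -6 or 2*p != -3))
Before p := q + q - 2: ((not (2*q >= c - 1)) and (2*q <= -3 or 2*c + 2*q > 9)) -> ((3*a[2*q - 3] + 2*q < 0 -> 2*q <= -3) and (vec[2*q - 2] + 6*q >= 0 or 4*q != 1))
Before vec[c] := p + 7: ((not (2*q >= c - 1)) and (2*q <= -3 or 2*c + 2*q > 9)) -> ((3*a[2*q - 3] + 2*q < 0 -> 2*q <= -3) and (store(vec, c, p + 7)[2*q - 2] + 6*q >= 0 or 4*q != 1))
The weakest precondition is ((not (2*q >= c - 1)) and (2*q <= -3 or 2*c + 2*q > 9)) -> ((3*a[2*q - 3] + 2*q < 0 -> 2*q <= -3) and (store(vec, c, p + 7)[2*q - 2] + 6*q >= 0 or 4*q != 1)).
Check whether (((not (2*q >= 3)) and (2*q <= -3 or 2*q > 1)) -> ((3*a[2*q - 3] + 2*q < 0 -> 2*q <= -3) and (store(vec, 4, p + 7)[2*q - 2] + 6*q >= 0 or 4*q != 1))) and c = 4 implies it.
Every state satisfying the precondition satisfies the weakest precondition: the implication holds.
Answer: valid


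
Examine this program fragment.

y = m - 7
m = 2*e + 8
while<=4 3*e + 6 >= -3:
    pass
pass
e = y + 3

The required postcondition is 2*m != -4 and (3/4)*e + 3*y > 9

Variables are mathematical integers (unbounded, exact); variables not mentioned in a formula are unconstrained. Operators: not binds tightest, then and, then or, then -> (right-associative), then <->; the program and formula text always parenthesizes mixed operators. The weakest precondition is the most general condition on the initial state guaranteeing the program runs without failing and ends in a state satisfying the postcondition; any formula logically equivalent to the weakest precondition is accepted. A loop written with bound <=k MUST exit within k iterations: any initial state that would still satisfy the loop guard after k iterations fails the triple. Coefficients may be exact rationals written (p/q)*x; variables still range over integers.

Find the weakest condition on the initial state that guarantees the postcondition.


Working backward. After the program, 2*m != -4 and (3/4)*e + 3*y > 9 must hold.
Before e := y + 3: 2*m != -4 and (15/4)*y > 27/4
Before skip: 2*m != -4 and (15/4)*y > 27/4
Before the loop (bound <=4), unroll the exhaustion recursion (WP_0 = exit-now case; WP_j = one more guarded iteration, up to j = 4):
  WP_0: (not (3*e >= -9)) and 2*m != -4 and (15/4)*y > 27/4
  WP_1: (3*e >= -9 -> ((not (3*e >= -9)) and 2*m != -4 and (15/4)*y > 27/4)) and ((not (3*e >= -9)) -> (2*m != -4 and (15/4)*y > 27/4))
  WP_2: (3*e >= -9 -> ((3*e >= -9 -> ((not (3*e >= -9)) and 2*m != -4 and (15/4)*y > 27/4)) and ((not (3*e >= -9)) -> (2*m != -4 and (15/4)*y > 27/4)))) and ((not (3*e >= -9)) -> (2*m != -4 and (15/4)*y > 27/4))
  WP_3: (3*e >= -9 -> ((3*e >= -9 -> ((3*e >= -9 -> ((not (3*e >= -9)) and 2*m != -4 and (15/4)*y > 27/4)) and ((not (3*e >= -9)) -> (2*m != -4 and (15/4)*y > 27/4)))) and ((not (3*e >= -9)) -> (2*m != -4 and (15/4)*y > 27/4)))) and ((not (3*e >= -9)) -> (2*m != -4 and (15/4)*y > 27/4))
  WP_4: (3*e >= -9 -> ((3*e >= -9 -> ((3*e >= -9 -> ((3*e >= -9 -> ((not (3*e >= -9)) and 2*m != -4 and (15/4)*y > 27/4)) and ((not (3*e >= -9)) -> (2*m != -4 and (15/4)*y > 27/4)))) and ((not (3*e >= -9)) -> (2*m != -4 and (15/4)*y > 27/4)))) and ((not (3*e >= -9)) -> (2*m != -4 and (15/4)*y > 27/4)))) and ((not (3*e >= -9)) -> (2*m != -4 and (15/4)*y > 27/4))
So before the loop: (3*e >= -9 -> ((3*e >= -9 -> ((3*e >= -9 -> ((3*e >= -9 -> ((not (3*e >= -9)) and 2*m != -4 and (15/4)*y > 27/4)) and ((not (3*e >= -9)) -> (2*m != -4 and (15/4)*y > 27/4)))) and ((not (3*e >= -9)) -> (2*m != -4 and (15/4)*y > 27/4)))) and ((not (3*e >= -9)) -> (2*m != -4 and (15/4)*y > 27/4)))) and ((not (3*e >= -9)) -> (2*m != -4 and (15/4)*y > 27/4))
Before m := 2*e + 8: (3*e >= -9 -> ((3*e >= -9 -> ((3*e >= -9 -> ((3*e >= -9 -> ((not (3*e >= -9)) and 4*e != -20 and (15/4)*y > 27/4)) and ((not (3*e >= -9)) -> (4*e != -20 and (15/4)*y > 27/4)))) and ((not (3*e >= -9)) -> (4*e != -20 and (15/4)*y > 27/4)))) and ((not (3*e >= -9)) -> (4*e != -20 and (15/4)*y > 27/4)))) and ((not (3*e >= -9)) -> (4*e != -20 and (15/4)*y > 27/4))
Before y := m - 7: (3*e >= -9 -> ((3*e >= -9 -> ((3*e >= -9 -> ((3*e >= -9 -> ((not (3*e >= -9)) and 4*e != -20 and (15/4)*m > 33)) and ((not (3*e >= -9)) -> (4*e != -20 and (15/4)*m > 33)))) and ((not (3*e >= -9)) -> (4*e != -20 and (15/4)*m > 33)))) and ((not (3*e >= -9)) -> (4*e != -20 and (15/4)*m > 33)))) and ((not (3*e >= -9)) -> (4*e != -20 and (15/4)*m > 33))
Answer: WP = (3*e >= -9 -> ((3*e >= -9 -> ((3*e >= -9 -> ((3*e >= -9 -> ((not (3*e >= -9)) and 4*e != -20 and (15/4)*m > 33)) and ((not (3*e >= -9)) -> (4*e != -20 and (15/4)*m > 33)))) and ((not (3*e >= -9)) -> (4*e != -20 and (15/4)*m > 33)))) and ((not (3*e >= -9)) -> (4*e != -20 and (15/4)*m > 33)))) and ((not (3*e >= -9)) -> (4*e != -20 and (15/4)*m > 33))
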